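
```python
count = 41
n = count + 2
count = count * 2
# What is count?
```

Trace:
`count = 41` → count = 41
`n = count + 2` → n = 43
`count = count * 2` → count = 82
So count = 82

Answer: 82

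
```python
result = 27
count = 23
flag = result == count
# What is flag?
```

Trace:
`result = 27` → result = 27
`count = 23` → count = 23
`flag = result == count` → flag = False
So flag = False

Answer: False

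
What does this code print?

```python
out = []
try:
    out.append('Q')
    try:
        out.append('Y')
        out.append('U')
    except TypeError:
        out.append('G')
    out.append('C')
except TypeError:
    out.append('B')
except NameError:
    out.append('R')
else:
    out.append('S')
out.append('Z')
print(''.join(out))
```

Execution trace: 'Q' (try body) → 'Y' (inner try body) → 'U' (inner try body, no exception) → 'C' (try body, no exception) → 'S' (else) → 'Z' (after the try/except). Output: QYUCSZ

Answer: QYUCSZ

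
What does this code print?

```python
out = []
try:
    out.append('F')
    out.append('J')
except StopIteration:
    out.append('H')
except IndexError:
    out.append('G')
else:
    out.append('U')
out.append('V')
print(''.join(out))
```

Execution trace: 'F' (try body) → 'J' (try body, no exception) → 'U' (else) → 'V' (after the try/except). Output: FJUV

Answer: FJUV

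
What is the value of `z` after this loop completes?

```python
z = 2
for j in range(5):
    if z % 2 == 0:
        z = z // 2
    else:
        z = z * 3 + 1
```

Collatz-style transformation from 2
`z` takes the values: 2 → 1 → 4 → 2 → 1 → 4

Answer: 4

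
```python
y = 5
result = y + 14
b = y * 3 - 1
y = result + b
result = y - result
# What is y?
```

Trace:
`y = 5` → y = 5
`result = y + 14` → result = 19
`b = y * 3 - 1` → b = 14
`y = result + b` → y = 33
`result = y - result` → result = 14
So y = 33

Answer: 33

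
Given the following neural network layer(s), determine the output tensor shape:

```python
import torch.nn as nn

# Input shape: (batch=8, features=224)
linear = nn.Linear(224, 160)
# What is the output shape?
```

Input: (8, 224) -> Output: (8, 160)

Answer: (8, 160)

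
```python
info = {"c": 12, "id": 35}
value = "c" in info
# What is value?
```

Trace:
`info = {"c": 12, "id": 35}` → info = {'c': 12, 'id': 35}
`value = "c" in info` → value = True
So value = True

Answer: True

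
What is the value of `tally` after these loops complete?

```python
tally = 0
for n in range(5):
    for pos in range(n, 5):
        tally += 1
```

Upper triangle: 5 + 4 + ... + 1
`tally` takes the values: 0 → 1 → 2 → 3 → 4 → 5 → 6 → 7 → 8 → 9 → 10 → 11 → 12 → 13 → 14 → 15

Answer: 15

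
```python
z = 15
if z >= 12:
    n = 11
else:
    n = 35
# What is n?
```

Trace:
`z = 15` → z = 15
`if z >= 12: ...` → z >= 12 is True → n = 11
So n = 11

Answer: 11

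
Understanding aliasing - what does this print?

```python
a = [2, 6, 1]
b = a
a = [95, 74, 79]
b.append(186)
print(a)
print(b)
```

Key concept: rebinding vs mutation: a is rebound to a new list, b still points at the original.
Step by step:
`a = [2, 6, 1]` → a = [2, 6, 1]
`b = a` → b = [2, 6, 1] (same object as a)
`a = [95, 74, 79]` → a = [95, 74, 79]
`b.append(186)` → b = [2, 6, 1, 186]
`print(a)` → prints [95, 74, 79]
`print(b)` → prints [2, 6, 1, 186]

Answer:
[95, 74, 79]
[2, 6, 1, 186]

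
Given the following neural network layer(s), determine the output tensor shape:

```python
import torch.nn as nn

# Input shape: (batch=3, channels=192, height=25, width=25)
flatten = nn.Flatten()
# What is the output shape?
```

Input: (3, 192, 25, 25) -> Output: (3, 120000)

Answer: (3, 120000)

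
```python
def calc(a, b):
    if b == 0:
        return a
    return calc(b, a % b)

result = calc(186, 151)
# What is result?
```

calc(186, 151) -> calc(151, 35) -> calc(35, 11) -> calc(11, 2) -> calc(2, 1) -> calc(1, 0) -> 1

Answer: 1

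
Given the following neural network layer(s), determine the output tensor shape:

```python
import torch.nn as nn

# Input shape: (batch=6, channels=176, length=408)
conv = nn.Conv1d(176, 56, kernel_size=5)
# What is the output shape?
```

Input: (6, 176, 408) -> Output: (6, 56, 404)

Answer: (6, 56, 404)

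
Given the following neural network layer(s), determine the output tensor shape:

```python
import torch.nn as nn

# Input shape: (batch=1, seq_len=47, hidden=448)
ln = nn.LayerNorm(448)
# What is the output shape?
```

Input: (1, 47, 448) -> Output: (1, 47, 448)

Answer: (1, 47, 448)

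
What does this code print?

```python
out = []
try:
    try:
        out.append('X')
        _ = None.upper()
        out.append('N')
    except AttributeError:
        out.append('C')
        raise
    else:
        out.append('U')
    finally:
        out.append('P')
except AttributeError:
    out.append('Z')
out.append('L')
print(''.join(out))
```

Execution trace: 'X' (inner try body) → 'C' (inner except AttributeError) → 'P' (inner finally) → 'Z' (outer except AttributeError) → 'L' (after the try/except). Output: XCPZL

Answer: XCPZL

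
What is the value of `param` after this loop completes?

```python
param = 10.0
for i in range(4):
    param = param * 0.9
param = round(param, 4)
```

Exponential decay: 10.0 * 0.9^4
`param` takes the values: 10.0 → 9.0 → 8.1 → 7.29 → 6.561

Answer: 6.561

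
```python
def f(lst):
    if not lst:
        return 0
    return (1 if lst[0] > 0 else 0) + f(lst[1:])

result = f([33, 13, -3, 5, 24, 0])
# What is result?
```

Count of positive elements in [33, 13, -3, 5, 24, 0] = 4

Answer: 4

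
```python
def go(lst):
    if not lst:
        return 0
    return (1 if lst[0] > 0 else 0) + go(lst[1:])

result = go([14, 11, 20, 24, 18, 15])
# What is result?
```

Count of positive elements in [14, 11, 20, 24, 18, 15] = 6

Answer: 6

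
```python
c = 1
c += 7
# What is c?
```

Trace:
`c = 1` → c = 1
`c += 7` → c = 8
So c = 8

Answer: 8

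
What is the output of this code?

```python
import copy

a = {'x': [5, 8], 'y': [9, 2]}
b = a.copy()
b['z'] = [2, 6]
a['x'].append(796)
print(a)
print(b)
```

Key concept: shallow copy of dict with mutable values.
Step by step:
`a = {'x': [5, 8], 'y': [9, 2]}` → a = {'x': [5, 8], 'y': [9, 2]}
`b = a.copy()` → b = {'x': [5, 8], 'y': [9, 2]}
`b['z'] = [2, 6]` → b = {'x': [5, 8], 'y': [9, 2], 'z': [2, 6]}
`a['x'].append(796)` → a = {'x': [5, 8, 796], 'y': [9, 2]}; b = {'x': [5, 8, 796], 'y': [9, 2], 'z': [2, 6]}
`print(a)` → prints {'x': [5, 8, 796], 'y': [9, 2]}
`print(b)` → prints {'x': [5, 8, 796], 'y': [9, 2], 'z': [2, 6]}

Answer:
{'x': [5, 8, 796], 'y': [9, 2]}
{'x': [5, 8, 796], 'y': [9, 2], 'z': [2, 6]}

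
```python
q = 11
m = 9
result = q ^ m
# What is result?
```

Trace:
`q = 11` → q = 11
`m = 9` → m = 9
`result = q ^ m` → result = 2
So result = 2

Answer: 2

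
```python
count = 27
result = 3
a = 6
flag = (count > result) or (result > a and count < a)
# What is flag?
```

Trace:
`count = 27` → count = 27
`result = 3` → result = 3
`a = 6` → a = 6
`flag = (count > result) or (result > a and count < a)` → flag = True
So flag = True

Answer: True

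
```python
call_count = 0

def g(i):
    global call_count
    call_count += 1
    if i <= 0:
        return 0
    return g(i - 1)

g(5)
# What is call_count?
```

Linear recursion stepping by 1: 6 calls from i=5 down to ≤0.

Answer: 6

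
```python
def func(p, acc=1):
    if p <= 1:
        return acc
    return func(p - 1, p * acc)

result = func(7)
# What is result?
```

Accumulator trace (n, acc): (7, 1) -> (6, 7) -> (5, 42) -> (4, 210) -> (3, 840) -> (2, 2520) -> (1, 5040) -> return 5040

Answer: 5040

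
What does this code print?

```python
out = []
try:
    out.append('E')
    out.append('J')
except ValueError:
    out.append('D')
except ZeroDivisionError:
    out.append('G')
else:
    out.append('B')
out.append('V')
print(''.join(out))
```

Execution trace: 'E' (try body) → 'J' (try body, no exception) → 'B' (else) → 'V' (after the try/except). Output: EJBV

Answer: EJBV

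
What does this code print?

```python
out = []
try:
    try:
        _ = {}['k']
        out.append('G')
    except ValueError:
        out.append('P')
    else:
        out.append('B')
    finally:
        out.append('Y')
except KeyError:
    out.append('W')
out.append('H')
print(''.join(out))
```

Execution trace: 'Y' (finally) → 'W' (outer except KeyError) → 'H' (after the try/except). Output: YWH

Answer: YWH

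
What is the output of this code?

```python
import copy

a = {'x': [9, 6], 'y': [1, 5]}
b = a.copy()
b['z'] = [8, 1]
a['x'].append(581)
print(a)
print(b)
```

Key concept: shallow copy of dict with mutable values.
Step by step:
`a = {'x': [9, 6], 'y': [1, 5]}` → a = {'x': [9, 6], 'y': [1, 5]}
`b = a.copy()` → b = {'x': [9, 6], 'y': [1, 5]}
`b['z'] = [8, 1]` → b = {'x': [9, 6], 'y': [1, 5], 'z': [8, 1]}
`a['x'].append(581)` → a = {'x': [9, 6, 581], 'y': [1, 5]}; b = {'x': [9, 6, 581], 'y': [1, 5], 'z': [8, 1]}
`print(a)` → prints {'x': [9, 6, 581], 'y': [1, 5]}
`print(b)` → prints {'x': [9, 6, 581], 'y': [1, 5], 'z': [8, 1]}

Answer:
{'x': [9, 6, 581], 'y': [1, 5]}
{'x': [9, 6, 581], 'y': [1, 5], 'z': [8, 1]}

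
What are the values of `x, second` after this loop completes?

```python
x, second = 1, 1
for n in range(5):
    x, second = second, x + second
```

Fibonacci: after 5 iterations
`x, second` takes the values: (1, 1) → (1, 2) → (2, 3) → (3, 5) → (5, 8) → (8, 13)

Answer: 8, 13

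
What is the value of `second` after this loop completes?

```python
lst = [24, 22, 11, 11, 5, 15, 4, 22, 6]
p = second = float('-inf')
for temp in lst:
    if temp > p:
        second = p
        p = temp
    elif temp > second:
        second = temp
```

Second largest (with repeats) in [24, 22, 11, 11, 5, 15, 4, 22, 6]
`second` takes the values: -inf → 22

Answer: 22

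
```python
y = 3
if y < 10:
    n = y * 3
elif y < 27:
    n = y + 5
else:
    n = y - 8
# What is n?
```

Trace:
`y = 3` → y = 3
`if y < 10: ...` → y < 10 is True → n = 9
So n = 9

Answer: 9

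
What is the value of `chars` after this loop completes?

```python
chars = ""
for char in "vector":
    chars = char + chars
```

Reverse 'vector'
`chars` takes the values: "" → "v" → "ev" → "cev" → "tcev" → "otcev" → "rotcev"

Answer: "rotcev"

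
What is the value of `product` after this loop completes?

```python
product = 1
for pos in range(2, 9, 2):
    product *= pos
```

Product of even numbers 2 to 8
`product` takes the values: 1 → 2 → 8 → 48 → 384

Answer: 384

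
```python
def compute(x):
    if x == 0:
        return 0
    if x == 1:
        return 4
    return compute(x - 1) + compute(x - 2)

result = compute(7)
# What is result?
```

Build up from base cases: compute(0)=0, compute(1)=4, compute(2)=4, compute(3)=8, compute(4)=12, compute(5)=20, compute(6)=32, ..., compute(7)=52

Answer: 52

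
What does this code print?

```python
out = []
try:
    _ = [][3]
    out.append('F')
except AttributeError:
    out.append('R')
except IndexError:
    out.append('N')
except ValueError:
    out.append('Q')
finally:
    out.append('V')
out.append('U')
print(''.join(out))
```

Execution trace: 'N' (except IndexError) → 'V' (finally) → 'U' (after the try/except). Output: NVU

Answer: NVU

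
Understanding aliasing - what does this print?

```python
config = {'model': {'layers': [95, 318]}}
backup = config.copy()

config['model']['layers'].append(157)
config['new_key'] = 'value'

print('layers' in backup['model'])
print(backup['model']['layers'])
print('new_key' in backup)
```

Key concept: shallow copy gotcha with nested dict.
Step by step:
`config = {'model': {'layers': [95, 318]}}` → config = {'model': {'layers': [95, 318]}}
`backup = config.copy()` → backup = {'model': {'layers': [95, 318]}}
`config['model']['layers'].append(157)` → config = {'model': {'layers': [95, 318, 157]}}; backup = {'model': {'layers': [95, 318, 157]}}
`config['new_key'] = 'value'` → config = {'model': {'layers': [95, 318, 157]}, 'new_key': 'value'}
`print('layers' in backup['model'])` → prints True
`print(backup['model']['layers'])` → prints [95, 318, 157]
`print('new_key' in backup)` → prints False

Answer:
True
[95, 318, 157]
False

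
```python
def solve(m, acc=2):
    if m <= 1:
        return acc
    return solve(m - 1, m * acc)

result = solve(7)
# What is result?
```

Accumulator trace (n, acc): (7, 2) -> (6, 14) -> (5, 84) -> (4, 420) -> (3, 1680) -> (2, 5040) -> (1, 10080) -> return 10080

Answer: 10080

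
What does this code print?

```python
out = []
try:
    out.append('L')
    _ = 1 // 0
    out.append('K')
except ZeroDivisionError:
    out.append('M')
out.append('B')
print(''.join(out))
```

Execution trace: 'L' (try body) → 'M' (except ZeroDivisionError) → 'B' (after the try/except). Output: LMB

Answer: LMB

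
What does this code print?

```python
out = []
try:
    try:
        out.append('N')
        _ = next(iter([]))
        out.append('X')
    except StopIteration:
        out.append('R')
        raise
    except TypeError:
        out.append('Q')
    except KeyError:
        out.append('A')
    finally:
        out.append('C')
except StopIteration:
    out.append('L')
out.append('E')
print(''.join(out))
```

Execution trace: 'N' (inner try body) → 'R' (inner except StopIteration) → 'C' (inner finally) → 'L' (outer except StopIteration) → 'E' (after the try/except). Output: NRCLE

Answer: NRCLE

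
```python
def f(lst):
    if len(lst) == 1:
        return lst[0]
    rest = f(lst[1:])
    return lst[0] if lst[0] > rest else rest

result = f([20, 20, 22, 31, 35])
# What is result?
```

Recursive max over [20, 20, 22, 31, 35] = 35

Answer: 35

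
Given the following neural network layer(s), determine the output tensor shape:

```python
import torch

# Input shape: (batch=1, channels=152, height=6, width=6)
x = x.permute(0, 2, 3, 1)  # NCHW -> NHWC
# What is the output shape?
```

Input: (1, 152, 6, 6) -> Output: (1, 6, 6, 152)

Answer: (1, 6, 6, 152)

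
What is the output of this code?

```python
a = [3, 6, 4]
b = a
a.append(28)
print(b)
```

Key concept: basic list aliasing.
Step by step:
`a = [3, 6, 4]` → a = [3, 6, 4]
`b = a` → b = [3, 6, 4] (same object as a)
`a.append(28)` → a = [3, 6, 4, 28] (same object as b); b = [3, 6, 4, 28] (same object as a)
`print(b)` → prints [3, 6, 4, 28]

Answer: [3, 6, 4, 28]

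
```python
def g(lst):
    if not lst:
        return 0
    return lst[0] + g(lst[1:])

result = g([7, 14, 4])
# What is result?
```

7 + 14 + 4 + 0 = 25

Answer: 25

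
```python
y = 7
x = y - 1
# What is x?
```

Trace:
`y = 7` → y = 7
`x = y - 1` → x = 6
So x = 6

Answer: 6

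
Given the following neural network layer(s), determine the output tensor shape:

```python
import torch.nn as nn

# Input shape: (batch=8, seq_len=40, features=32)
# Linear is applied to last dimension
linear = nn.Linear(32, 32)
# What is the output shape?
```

Input: (8, 40, 32) -> Output: (8, 40, 32)

Answer: (8, 40, 32)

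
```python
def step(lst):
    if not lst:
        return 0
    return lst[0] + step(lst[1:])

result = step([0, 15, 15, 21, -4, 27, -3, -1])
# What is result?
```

0 + 15 + 15 + 21 + (-4) + 27 + (-3) + (-1) + 0 = 70

Answer: 70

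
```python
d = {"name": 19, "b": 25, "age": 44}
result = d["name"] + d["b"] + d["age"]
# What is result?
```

Trace:
`d = {"name": 19, "b": 25, "age": 44}` → d = {'name': 19, 'b': 25, 'age': 44}
`result = d["name"] + d["b"] + d["age"]` → result = 88
So result = 88

Answer: 88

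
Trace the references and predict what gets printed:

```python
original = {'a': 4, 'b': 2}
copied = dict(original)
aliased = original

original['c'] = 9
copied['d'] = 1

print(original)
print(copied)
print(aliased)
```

Key concept: dict() creates copy, assignment creates alias.
Step by step:
`original = {'a': 4, 'b': 2}` → original = {'a': 4, 'b': 2}
`copied = dict(original)` → copied = {'a': 4, 'b': 2}
`aliased = original` → aliased = {'a': 4, 'b': 2} (same object as original)
`original['c'] = 9` → original = {'a': 4, 'b': 2, 'c': 9} (same object as aliased); aliased = {'a': 4, 'b': 2, 'c': 9} (same object as original)
`copied['d'] = 1` → copied = {'a': 4, 'b': 2, 'd': 1}
`print(original)` → prints {'a': 4, 'b': 2, 'c': 9}
`print(copied)` → prints {'a': 4, 'b': 2, 'd': 1}
`print(aliased)` → prints {'a': 4, 'b': 2, 'c': 9}

Answer:
{'a': 4, 'b': 2, 'c': 9}
{'a': 4, 'b': 2, 'd': 1}
{'a': 4, 'b': 2, 'c': 9}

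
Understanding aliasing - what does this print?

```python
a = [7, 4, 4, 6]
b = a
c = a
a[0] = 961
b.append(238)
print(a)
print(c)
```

Key concept: multiple aliases.
Step by step:
`a = [7, 4, 4, 6]` → a = [7, 4, 4, 6]
`b = a` → b = [7, 4, 4, 6] (same object as a)
`c = a` → c = [7, 4, 4, 6] (same object as a, b)
`a[0] = 961` → a = [961, 4, 4, 6] (same object as b, c); b = [961, 4, 4, 6] (same object as a, c); c = [961, 4, 4, 6] (same object as a, b)
`b.append(238)` → a = [961, 4, 4, 6, 238] (same object as b, c); b = [961, 4, 4, 6, 238] (same object as a, c); c = [961, 4, 4, 6, 238] (same object as a, b)
`print(a)` → prints [961, 4, 4, 6, 238]
`print(c)` → prints [961, 4, 4, 6, 238]

Answer:
[961, 4, 4, 6, 238]
[961, 4, 4, 6, 238]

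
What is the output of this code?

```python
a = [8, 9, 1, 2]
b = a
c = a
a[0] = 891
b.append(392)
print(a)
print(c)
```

Key concept: multiple aliases.
Step by step:
`a = [8, 9, 1, 2]` → a = [8, 9, 1, 2]
`b = a` → b = [8, 9, 1, 2] (same object as a)
`c = a` → c = [8, 9, 1, 2] (same object as a, b)
`a[0] = 891` → a = [891, 9, 1, 2] (same object as b, c); b = [891, 9, 1, 2] (same object as a, c); c = [891, 9, 1, 2] (same object as a, b)
`b.append(392)` → a = [891, 9, 1, 2, 392] (same object as b, c); b = [891, 9, 1, 2, 392] (same object as a, c); c = [891, 9, 1, 2, 392] (same object as a, b)
`print(a)` → prints [891, 9, 1, 2, 392]
`print(c)` → prints [891, 9, 1, 2, 392]

Answer:
[891, 9, 1, 2, 392]
[891, 9, 1, 2, 392]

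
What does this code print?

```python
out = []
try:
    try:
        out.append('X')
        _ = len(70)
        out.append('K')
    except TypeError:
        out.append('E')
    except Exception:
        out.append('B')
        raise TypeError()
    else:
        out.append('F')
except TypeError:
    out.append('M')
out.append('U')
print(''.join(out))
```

Execution trace: 'X' (try body) → 'E' (except TypeError) → 'U' (after the try/except). Output: XEU

Answer: XEU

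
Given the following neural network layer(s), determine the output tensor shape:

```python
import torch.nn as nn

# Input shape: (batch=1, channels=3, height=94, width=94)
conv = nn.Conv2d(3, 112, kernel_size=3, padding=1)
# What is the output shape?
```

Input: (1, 3, 94, 94) -> Output: (1, 112, 94, 94)

Answer: (1, 112, 94, 94)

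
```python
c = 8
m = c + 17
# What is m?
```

Trace:
`c = 8` → c = 8
`m = c + 17` → m = 25
So m = 25

Answer: 25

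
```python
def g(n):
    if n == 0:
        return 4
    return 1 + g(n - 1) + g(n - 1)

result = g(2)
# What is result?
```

g(n) = 1 + 2·g(n-1), g(0)=4. Closed form: (4+1)·2^2 - 1 = 19.

Answer: 19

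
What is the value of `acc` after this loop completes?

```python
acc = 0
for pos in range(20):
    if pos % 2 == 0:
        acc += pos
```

Sum of even numbers 0 to 19
`acc` takes the values: 0 → 2 → 6 → 12 → 20 → 30 → 42 → 56 → 72 → 90

Answer: 90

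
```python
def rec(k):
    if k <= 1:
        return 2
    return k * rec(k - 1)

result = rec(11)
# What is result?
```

rec(11) = 11 * 10 * 9 * 8 * 7 * 6 * 5 * 4 * 3 * 2 * 2 = 79833600

Answer: 79833600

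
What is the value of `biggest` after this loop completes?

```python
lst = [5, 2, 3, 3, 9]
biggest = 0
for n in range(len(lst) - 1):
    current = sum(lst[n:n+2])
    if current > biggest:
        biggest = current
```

Max sum of 2-element window in [5, 2, 3, 3, 9]
`biggest` takes the values: 0 → 7 → 12

Answer: 12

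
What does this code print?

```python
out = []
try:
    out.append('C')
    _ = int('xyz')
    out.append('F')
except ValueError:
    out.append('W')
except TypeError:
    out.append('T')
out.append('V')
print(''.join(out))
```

Execution trace: 'C' (try body) → 'W' (except ValueError) → 'V' (after the try/except). Output: CWV

Answer: CWV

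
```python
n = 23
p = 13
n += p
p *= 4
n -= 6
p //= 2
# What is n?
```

Trace:
`n = 23` → n = 23
`p = 13` → p = 13
`n += p` → n = 36
`p *= 4` → p = 52
`n -= 6` → n = 30
`p //= 2` → p = 26
So n = 30

Answer: 30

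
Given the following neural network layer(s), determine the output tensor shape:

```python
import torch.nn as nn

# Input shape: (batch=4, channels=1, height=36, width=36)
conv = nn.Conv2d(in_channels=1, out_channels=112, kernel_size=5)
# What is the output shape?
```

Input: (4, 1, 36, 36) -> Output: (4, 112, 32, 32)

Answer: (4, 112, 32, 32)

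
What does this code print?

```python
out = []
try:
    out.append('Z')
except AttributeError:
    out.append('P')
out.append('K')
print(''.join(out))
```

Execution trace: 'Z' (try body, no exception) → 'K' (after the try/except). Output: ZK

Answer: ZK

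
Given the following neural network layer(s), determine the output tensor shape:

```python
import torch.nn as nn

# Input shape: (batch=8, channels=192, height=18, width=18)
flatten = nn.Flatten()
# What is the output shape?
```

Input: (8, 192, 18, 18) -> Output: (8, 62208)

Answer: (8, 62208)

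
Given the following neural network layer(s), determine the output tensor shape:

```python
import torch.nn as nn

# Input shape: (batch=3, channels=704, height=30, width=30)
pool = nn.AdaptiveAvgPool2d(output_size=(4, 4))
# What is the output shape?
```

Input: (3, 704, 30, 30) -> Output: (3, 704, 4, 4)

Answer: (3, 704, 4, 4)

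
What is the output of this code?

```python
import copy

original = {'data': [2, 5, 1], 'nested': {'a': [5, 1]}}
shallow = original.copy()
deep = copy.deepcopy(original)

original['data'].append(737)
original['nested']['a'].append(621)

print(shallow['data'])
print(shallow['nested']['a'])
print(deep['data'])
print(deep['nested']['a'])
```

Key concept: comparing shallow vs deep copy.
Step by step:
`original = {'data': [2, 5, 1], 'nested': {'a': [5, 1]}}` → original = {'data': [2, 5, 1], 'nested': {'a': [5, 1]}}
`shallow = original.copy()` → shallow = {'data': [2, 5, 1], 'nested': {'a': [5, 1]}}
`deep = copy.deepcopy(original)` → deep = {'data': [2, 5, 1], 'nested': {'a': [5, 1]}}
`original['data'].append(737)` → original = {'data': [2, 5, 1, 737], 'nested': {'a': [5, 1]}}; shallow = {'data': [2, 5, 1, 737], 'nested': {'a': [5, 1]}}
`original['nested']['a'].append(621)` → original = {'data': [2, 5, 1, 737], 'nested': {'a': [5, 1, 621]}}; shallow = {'data': [2, 5, 1, 737], 'nested': {'a': [5, 1, 621]}}
`print(shallow['data'])` → prints [2, 5, 1, 737]
`print(shallow['nested']['a'])` → prints [5, 1, 621]
`print(deep['data'])` → prints [2, 5, 1]
`print(deep['nested']['a'])` → prints [5, 1]

Answer:
[2, 5, 1, 737]
[5, 1, 621]
[2, 5, 1]
[5, 1]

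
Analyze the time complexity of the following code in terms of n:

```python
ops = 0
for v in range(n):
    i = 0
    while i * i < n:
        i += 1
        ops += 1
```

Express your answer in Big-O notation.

Each loop level contributes: n × √n. Multiplying the contributions gives O(n√n).

Answer: O(n√n)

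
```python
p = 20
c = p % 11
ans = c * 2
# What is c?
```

Trace:
`p = 20` → p = 20
`c = p % 11` → c = 9
`ans = c * 2` → ans = 18
So c = 9

Answer: 9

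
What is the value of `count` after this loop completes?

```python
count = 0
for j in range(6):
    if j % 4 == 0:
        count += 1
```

Count numbers divisible by 4 in range(6)
`count` takes the values: 0 → 1 → 2

Answer: 2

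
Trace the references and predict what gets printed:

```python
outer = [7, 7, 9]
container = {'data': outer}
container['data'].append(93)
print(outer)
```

Key concept: dict holds reference to list.
Step by step:
`outer = [7, 7, 9]` → outer = [7, 7, 9]
`container = {'data': outer}` → container = {'data': [7, 7, 9]}
`container['data'].append(93)` → outer = [7, 7, 9, 93]; container = {'data': [7, 7, 9, 93]}
`print(outer)` → prints [7, 7, 9, 93]

Answer: [7, 7, 9, 93]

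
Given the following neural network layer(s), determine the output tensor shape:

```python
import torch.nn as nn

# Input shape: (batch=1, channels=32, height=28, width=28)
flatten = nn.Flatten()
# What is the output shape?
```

Input: (1, 32, 28, 28) -> Output: (1, 25088)

Answer: (1, 25088)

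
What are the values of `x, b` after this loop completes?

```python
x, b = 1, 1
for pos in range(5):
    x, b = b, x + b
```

Fibonacci: after 5 iterations
`x, b` takes the values: (1, 1) → (1, 2) → (2, 3) → (3, 5) → (5, 8) → (8, 13)

Answer: 8, 13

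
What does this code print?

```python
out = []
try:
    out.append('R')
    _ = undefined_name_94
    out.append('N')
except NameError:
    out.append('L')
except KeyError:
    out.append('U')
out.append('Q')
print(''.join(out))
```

Execution trace: 'R' (try body) → 'L' (except NameError) → 'Q' (after the try/except). Output: RLQ

Answer: RLQ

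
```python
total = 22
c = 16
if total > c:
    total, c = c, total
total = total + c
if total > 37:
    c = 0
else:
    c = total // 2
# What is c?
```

Trace:
`total = 22` → total = 22
`c = 16` → c = 16
`if total > c: ...` → total > c is True → total = 16; c = 22
`total = total + c` → total = 38
`if total > 37: ...` → total > 37 is True → c = 0
So c = 0

Answer: 0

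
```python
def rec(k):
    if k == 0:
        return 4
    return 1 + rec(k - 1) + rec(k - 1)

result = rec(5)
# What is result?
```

rec(k) = 1 + 2·rec(k-1), rec(0)=4. Closed form: (4+1)·2^5 - 1 = 159.

Answer: 159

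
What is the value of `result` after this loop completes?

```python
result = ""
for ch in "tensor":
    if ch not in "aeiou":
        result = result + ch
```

Remove vowels from 'tensor'
`result` takes the values: "" → "t" → "tn" → "tns" → "tnsr"

Answer: "tnsr"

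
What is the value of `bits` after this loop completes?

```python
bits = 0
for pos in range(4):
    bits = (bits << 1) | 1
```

Build 4 consecutive 1-bits: 0b1111
`bits` takes the values: 0 → 1 → 3 → 7 → 15

Answer: 15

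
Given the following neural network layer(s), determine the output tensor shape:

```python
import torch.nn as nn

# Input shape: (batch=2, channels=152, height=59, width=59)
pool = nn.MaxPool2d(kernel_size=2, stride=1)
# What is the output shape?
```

Input: (2, 152, 59, 59) -> Output: (2, 152, 58, 58)

Answer: (2, 152, 58, 58)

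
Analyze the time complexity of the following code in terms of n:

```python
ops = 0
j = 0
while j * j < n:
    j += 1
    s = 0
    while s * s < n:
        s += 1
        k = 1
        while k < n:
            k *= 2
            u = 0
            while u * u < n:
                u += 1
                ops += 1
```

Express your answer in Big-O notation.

Each loop level contributes: √n × √n × log n × √n. Multiplying the contributions gives O(n√n log n).

Answer: O(n√n log n)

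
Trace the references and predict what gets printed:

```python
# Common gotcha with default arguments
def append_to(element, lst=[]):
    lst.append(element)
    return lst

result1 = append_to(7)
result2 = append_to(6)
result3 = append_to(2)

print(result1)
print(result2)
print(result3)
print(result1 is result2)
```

Key concept: mutable default argument gotcha.
Step by step:
`result1 = append_to(7)` → result1 = [7]
`result2 = append_to(6)` → result1 = [7, 6] (same object as result2); result2 = [7, 6] (same object as result1)
`result3 = append_to(2)` → result1 = [7, 6, 2] (same object as result2, result3); result2 = [7, 6, 2] (same object as result1, result3); result3 = [7, 6, 2] (same object as result1, result2)
`print(result1)` → prints [7, 6, 2]
`print(result2)` → prints [7, 6, 2]
`print(result3)` → prints [7, 6, 2]
`print(result1 is result2)` → prints True

Answer:
[7, 6, 2]
[7, 6, 2]
[7, 6, 2]
True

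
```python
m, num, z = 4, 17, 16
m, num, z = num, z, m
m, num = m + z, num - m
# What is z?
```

Trace:
`m, num, z = 4, 17, 16` → m = 4; num = 17; z = 16
`m, num, z = num, z, m` → m = 17; num = 16; z = 4
`m, num = m + z, num - m` → m = 21; num = -1
So z = 4

Answer: 4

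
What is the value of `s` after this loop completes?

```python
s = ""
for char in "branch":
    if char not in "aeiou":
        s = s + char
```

Remove vowels from 'branch'
`s` takes the values: "" → "b" → "br" → "brn" → "brnc" → "brnch"

Answer: "brnch"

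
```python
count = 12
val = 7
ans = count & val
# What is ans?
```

Trace:
`count = 12` → count = 12
`val = 7` → val = 7
`ans = count & val` → ans = 4
So ans = 4

Answer: 4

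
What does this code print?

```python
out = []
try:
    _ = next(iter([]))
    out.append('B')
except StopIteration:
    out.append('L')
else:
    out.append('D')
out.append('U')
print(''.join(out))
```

Execution trace: 'L' (except StopIteration) → 'U' (after the try/except). Output: LU

Answer: LU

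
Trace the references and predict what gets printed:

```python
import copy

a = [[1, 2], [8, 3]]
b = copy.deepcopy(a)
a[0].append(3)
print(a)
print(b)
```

Key concept: deep copy is fully independent.
Step by step:
`a = [[1, 2], [8, 3]]` → a = [[1, 2], [8, 3]]
`b = copy.deepcopy(a)` → b = [[1, 2], [8, 3]]
`a[0].append(3)` → a = [[1, 2, 3], [8, 3]]
`print(a)` → prints [[1, 2, 3], [8, 3]]
`print(b)` → prints [[1, 2], [8, 3]]

Answer:
[[1, 2, 3], [8, 3]]
[[1, 2], [8, 3]]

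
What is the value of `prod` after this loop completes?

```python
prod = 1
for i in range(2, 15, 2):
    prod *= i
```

Product of even numbers 2 to 14
`prod` takes the values: 1 → 2 → 8 → 48 → 384 → 3840 → 46080 → 645120

Answer: 645120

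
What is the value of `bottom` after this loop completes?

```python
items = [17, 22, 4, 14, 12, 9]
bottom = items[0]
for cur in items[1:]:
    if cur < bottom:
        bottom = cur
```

Minimum of [17, 22, 4, 14, 12, 9]
`bottom` takes the values: 17 → 4

Answer: 4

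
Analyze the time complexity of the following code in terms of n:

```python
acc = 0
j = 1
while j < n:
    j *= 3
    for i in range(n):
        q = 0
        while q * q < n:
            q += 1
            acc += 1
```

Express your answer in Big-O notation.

Each loop level contributes: log n × n × √n. Multiplying the contributions gives O(n√n log n).

Answer: O(n√n log n)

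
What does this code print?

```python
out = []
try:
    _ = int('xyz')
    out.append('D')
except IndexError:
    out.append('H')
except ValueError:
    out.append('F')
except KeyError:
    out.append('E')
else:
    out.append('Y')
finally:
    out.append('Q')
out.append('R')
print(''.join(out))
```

Execution trace: 'F' (except ValueError) → 'Q' (finally) → 'R' (after the try/except). Output: FQR

Answer: FQR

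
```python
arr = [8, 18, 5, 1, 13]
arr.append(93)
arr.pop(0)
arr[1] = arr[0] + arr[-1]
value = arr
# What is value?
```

Trace:
`arr = [8, 18, 5, 1, 13]` → arr = [8, 18, 5, 1, 13]
`arr.append(93)` → arr = [8, 18, 5, 1, 13, 93]
`arr.pop(0)` → arr = [18, 5, 1, 13, 93]
`arr[1] = arr[0] + arr[-1]` → arr = [18, 111, 1, 13, 93]
`value = arr` → value = [18, 111, 1, 13, 93]
So value = [18, 111, 1, 13, 93]

Answer: [18, 111, 1, 13, 93]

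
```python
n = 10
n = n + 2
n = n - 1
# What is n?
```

Trace:
`n = 10` → n = 10
`n = n + 2` → n = 12
`n = n - 1` → n = 11
So n = 11

Answer: 11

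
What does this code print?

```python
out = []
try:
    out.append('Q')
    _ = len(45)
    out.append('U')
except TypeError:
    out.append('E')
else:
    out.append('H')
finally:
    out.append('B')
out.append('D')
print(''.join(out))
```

Execution trace: 'Q' (try body) → 'E' (except TypeError) → 'B' (finally) → 'D' (after the try/except). Output: QEBD

Answer: QEBD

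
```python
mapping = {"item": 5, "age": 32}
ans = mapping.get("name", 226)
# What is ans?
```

Trace:
`mapping = {"item": 5, "age": 32}` → mapping = {'item': 5, 'age': 32}
`ans = mapping.get("name", 226)` → ans = 226
So ans = 226

Answer: 226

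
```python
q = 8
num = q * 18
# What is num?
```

Trace:
`q = 8` → q = 8
`num = q * 18` → num = 144
So num = 144

Answer: 144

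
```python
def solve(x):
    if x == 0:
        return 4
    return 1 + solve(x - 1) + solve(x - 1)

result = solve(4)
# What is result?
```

solve(x) = 1 + 2·solve(x-1), solve(0)=4. Closed form: (4+1)·2^4 - 1 = 79.

Answer: 79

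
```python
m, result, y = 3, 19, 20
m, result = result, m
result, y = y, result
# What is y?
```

Trace:
`m, result, y = 3, 19, 20` → m = 3; result = 19; y = 20
`m, result = result, m` → m = 19; result = 3
`result, y = y, result` → result = 20; y = 3
So y = 3

Answer: 3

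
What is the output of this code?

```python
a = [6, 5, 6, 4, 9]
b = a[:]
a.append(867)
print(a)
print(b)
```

Key concept: slice [:] creates copy.
Step by step:
`a = [6, 5, 6, 4, 9]` → a = [6, 5, 6, 4, 9]
`b = a[:]` → b = [6, 5, 6, 4, 9]
`a.append(867)` → a = [6, 5, 6, 4, 9, 867]
`print(a)` → prints [6, 5, 6, 4, 9, 867]
`print(b)` → prints [6, 5, 6, 4, 9]

Answer:
[6, 5, 6, 4, 9, 867]
[6, 5, 6, 4, 9]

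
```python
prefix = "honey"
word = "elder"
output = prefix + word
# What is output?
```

Trace:
`prefix = "honey"` → prefix = 'honey'
`word = "elder"` → word = 'elder'
`output = prefix + word` → output = 'honeyelder'
So output = 'honeyelder'

Answer: 'honeyelder'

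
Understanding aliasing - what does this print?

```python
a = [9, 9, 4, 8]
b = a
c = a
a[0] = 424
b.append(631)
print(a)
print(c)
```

Key concept: multiple aliases.
Step by step:
`a = [9, 9, 4, 8]` → a = [9, 9, 4, 8]
`b = a` → b = [9, 9, 4, 8] (same object as a)
`c = a` → c = [9, 9, 4, 8] (same object as a, b)
`a[0] = 424` → a = [424, 9, 4, 8] (same object as b, c); b = [424, 9, 4, 8] (same object as a, c); c = [424, 9, 4, 8] (same object as a, b)
`b.append(631)` → a = [424, 9, 4, 8, 631] (same object as b, c); b = [424, 9, 4, 8, 631] (same object as a, c); c = [424, 9, 4, 8, 631] (same object as a, b)
`print(a)` → prints [424, 9, 4, 8, 631]
`print(c)` → prints [424, 9, 4, 8, 631]

Answer:
[424, 9, 4, 8, 631]
[424, 9, 4, 8, 631]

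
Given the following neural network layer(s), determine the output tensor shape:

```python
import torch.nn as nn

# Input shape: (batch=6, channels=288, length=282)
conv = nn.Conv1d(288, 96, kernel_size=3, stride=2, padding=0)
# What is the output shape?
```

Input: (6, 288, 282) -> Output: (6, 96, 140)

Answer: (6, 96, 140)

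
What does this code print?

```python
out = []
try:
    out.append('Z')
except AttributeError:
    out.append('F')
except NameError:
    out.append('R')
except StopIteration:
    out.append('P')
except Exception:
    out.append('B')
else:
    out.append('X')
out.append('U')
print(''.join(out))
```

Execution trace: 'Z' (try body, no exception) → 'X' (else) → 'U' (after the try/except). Output: ZXU

Answer: ZXU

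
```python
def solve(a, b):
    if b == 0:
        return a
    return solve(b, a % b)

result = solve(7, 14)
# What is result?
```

solve(7, 14) -> solve(14, 7) -> solve(7, 0) -> 7

Answer: 7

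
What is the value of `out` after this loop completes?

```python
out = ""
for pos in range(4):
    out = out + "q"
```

Repeat 'q' 4 times
`out` takes the values: "" → "q" → "qq" → "qqq" → "qqqq"

Answer: "qqqq"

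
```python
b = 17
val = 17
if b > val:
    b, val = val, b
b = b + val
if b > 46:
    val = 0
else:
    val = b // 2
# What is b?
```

Trace:
`b = 17` → b = 17
`val = 17` → val = 17
`if b > val: ...` → b > val is False → no variable changes
`b = b + val` → b = 34
`if b > 46: ...` → b > 46 is False, take else branch → no variable changes
So b = 34

Answer: 34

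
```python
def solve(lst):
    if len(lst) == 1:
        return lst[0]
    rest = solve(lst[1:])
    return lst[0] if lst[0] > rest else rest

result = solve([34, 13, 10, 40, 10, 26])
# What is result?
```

Recursive max over [34, 13, 10, 40, 10, 26] = 40

Answer: 40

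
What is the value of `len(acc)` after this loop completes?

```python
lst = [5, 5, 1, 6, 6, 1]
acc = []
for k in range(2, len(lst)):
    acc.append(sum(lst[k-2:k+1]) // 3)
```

Number of 3-element averages
`acc` takes the values: [] → [3] → [3, 4] → [3, 4, 4] → [3, 4, 4, 4]
So `len(acc)` = 4

Answer: 4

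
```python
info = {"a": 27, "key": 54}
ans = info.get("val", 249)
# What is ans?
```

Trace:
`info = {"a": 27, "key": 54}` → info = {'a': 27, 'key': 54}
`ans = info.get("val", 249)` → ans = 249
So ans = 249

Answer: 249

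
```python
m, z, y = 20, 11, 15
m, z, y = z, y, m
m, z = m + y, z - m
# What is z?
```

Trace:
`m, z, y = 20, 11, 15` → m = 20; z = 11; y = 15
`m, z, y = z, y, m` → m = 11; z = 15; y = 20
`m, z = m + y, z - m` → m = 31; z = 4
So z = 4

Answer: 4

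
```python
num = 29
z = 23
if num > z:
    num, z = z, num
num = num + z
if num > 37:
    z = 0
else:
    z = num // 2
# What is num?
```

Trace:
`num = 29` → num = 29
`z = 23` → z = 23
`if num > z: ...` → num > z is True → num = 23; z = 29
`num = num + z` → num = 52
`if num > 37: ...` → num > 37 is True → z = 0
So num = 52

Answer: 52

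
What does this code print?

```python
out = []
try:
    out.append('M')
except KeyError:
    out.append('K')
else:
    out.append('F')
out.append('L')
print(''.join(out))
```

Execution trace: 'M' (try body, no exception) → 'F' (else) → 'L' (after the try/except). Output: MFL

Answer: MFL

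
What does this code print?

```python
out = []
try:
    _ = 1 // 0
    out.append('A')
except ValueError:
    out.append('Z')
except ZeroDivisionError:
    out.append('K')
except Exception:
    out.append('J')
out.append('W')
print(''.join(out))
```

Execution trace: 'K' (except ZeroDivisionError) → 'W' (after the try/except). Output: KW

Answer: KW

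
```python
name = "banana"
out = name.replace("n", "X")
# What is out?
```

Trace:
`name = "banana"` → name = 'banana'
`out = name.replace("n", "X")` → out = 'baXaXa'
So out = 'baXaXa'

Answer: 'baXaXa'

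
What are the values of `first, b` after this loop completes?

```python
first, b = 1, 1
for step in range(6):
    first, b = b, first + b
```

Fibonacci: after 6 iterations
`first, b` takes the values: (1, 1) → (1, 2) → (2, 3) → (3, 5) → (5, 8) → (8, 13) → (13, 21)

Answer: 13, 21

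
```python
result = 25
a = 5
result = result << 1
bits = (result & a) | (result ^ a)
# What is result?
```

Trace:
`result = 25` → result = 25
`a = 5` → a = 5
`result = result << 1` → result = 50
`bits = (result & a) | (result ^ a)` → bits = 55
So result = 50

Answer: 50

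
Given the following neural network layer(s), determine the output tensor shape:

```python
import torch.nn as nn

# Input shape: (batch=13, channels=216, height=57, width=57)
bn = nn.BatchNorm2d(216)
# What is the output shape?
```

Input: (13, 216, 57, 57) -> Output: (13, 216, 57, 57)

Answer: (13, 216, 57, 57)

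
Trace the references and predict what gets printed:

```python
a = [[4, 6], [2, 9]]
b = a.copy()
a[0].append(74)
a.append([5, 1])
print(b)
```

Key concept: shallow copy with nested lists.
Step by step:
`a = [[4, 6], [2, 9]]` → a = [[4, 6], [2, 9]]
`b = a.copy()` → b = [[4, 6], [2, 9]]
`a[0].append(74)` → a = [[4, 6, 74], [2, 9]]; b = [[4, 6, 74], [2, 9]]
`a.append([5, 1])` → a = [[4, 6, 74], [2, 9], [5, 1]]
`print(b)` → prints [[4, 6, 74], [2, 9]]

Answer: [[4, 6, 74], [2, 9]]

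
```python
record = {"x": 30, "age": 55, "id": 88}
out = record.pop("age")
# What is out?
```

Trace:
`record = {"x": 30, "age": 55, "id": 88}` → record = {'x': 30, 'age': 55, 'id': 88}
`out = record.pop("age")` → record = {'x': 30, 'id': 88}; out = 55
So out = 55

Answer: 55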